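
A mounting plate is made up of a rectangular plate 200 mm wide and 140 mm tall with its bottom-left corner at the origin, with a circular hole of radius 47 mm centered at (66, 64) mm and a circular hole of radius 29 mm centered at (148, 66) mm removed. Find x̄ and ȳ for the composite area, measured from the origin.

x̄ = 105.93 mm, ȳ = 72.83 mm

plate: A = 200 × 140 = 28000.00, centroid at (100.00, 70.00).
hole 1: A = −π·47² = -6939.78, centroid at (66.00, 64.00).
hole 2: A = −π·29² = -2642.08, centroid at (148.00, 66.00).
ΣA = 18418.14 mm²
ΣAx̄ = (28000.00)(100.00) + (-6939.78)(66.00) + (-2642.08)(148.00) = 1950946.89 mm³
ΣAȳ = (28000.00)(70.00) + (-6939.78)(64.00) + (-2642.08)(66.00) = 1341476.96 mm³
x̄ = 1950946.89 / 18418.14 = 105.93 mm
ȳ = 1341476.96 / 18418.14 = 72.83 mm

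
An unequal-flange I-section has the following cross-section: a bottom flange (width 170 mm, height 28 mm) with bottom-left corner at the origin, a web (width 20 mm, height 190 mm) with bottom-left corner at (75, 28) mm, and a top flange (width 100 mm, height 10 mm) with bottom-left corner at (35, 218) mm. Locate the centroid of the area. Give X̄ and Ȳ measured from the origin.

X̄ = 85.00 mm, Ȳ = 79.19 mm

bottom flange: A = 170 × 28 = 4760.00, centroid at (85.00, 14.00).
web: A = 20 × 190 = 3800.00, centroid at (85.00, 123.00).
top flange: A = 100 × 10 = 1000.00, centroid at (85.00, 223.00).
ΣA = 9560.00 mm², ΣAX̄ = 812600.00 mm³, ΣAȲ = 757040.00 mm³.
X̄ = 812600.00/9560.00 = 85.00 mm; Ȳ = 757040.00/9560.00 = 79.19 mm.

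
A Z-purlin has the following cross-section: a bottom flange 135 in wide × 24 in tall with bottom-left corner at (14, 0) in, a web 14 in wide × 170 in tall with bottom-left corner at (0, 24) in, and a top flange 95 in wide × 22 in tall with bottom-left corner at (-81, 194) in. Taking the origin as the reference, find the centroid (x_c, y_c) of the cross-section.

bottom flange: A = 135 × 24 = 3240.00, centroid at (81.50, 12.00).
web: A = 14 × 170 = 2380.00, centroid at (7.00, 109.00).
top flange: A = 95 × 22 = 2090.00, centroid at (-33.50, 205.00).
ΣA = 7710.00 in², ΣAx_c = 210705.00 in³, ΣAy_c = 726750.00 in³.
x_c = 210705.00/7710.00 = 27.33 in; y_c = 726750.00/7710.00 = 94.26 in.

x_c = 27.33 in, y_c = 94.26 in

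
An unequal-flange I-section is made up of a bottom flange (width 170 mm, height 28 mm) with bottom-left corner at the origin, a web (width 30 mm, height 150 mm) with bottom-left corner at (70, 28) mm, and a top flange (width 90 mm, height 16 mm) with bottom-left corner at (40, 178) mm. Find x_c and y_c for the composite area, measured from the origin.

bottom flange: A = 170 × 28 = 4760.00, centroid at (85.00, 14.00).
web: A = 30 × 150 = 4500.00, centroid at (85.00, 103.00).
top flange: A = 90 × 16 = 1440.00, centroid at (85.00, 186.00).
ΣA = 10700.00 mm²
ΣAx_c = (4760.00)(85.00) + (4500.00)(85.00) + (1440.00)(85.00) = 909500.00 mm³
ΣAy_c = (4760.00)(14.00) + (4500.00)(103.00) + (1440.00)(186.00) = 797980.00 mm³
x_c = 909500.00 / 10700.00 = 85.00 mm
y_c = 797980.00 / 10700.00 = 74.58 mm

x_c = 85.00 mm, y_c = 74.58 mm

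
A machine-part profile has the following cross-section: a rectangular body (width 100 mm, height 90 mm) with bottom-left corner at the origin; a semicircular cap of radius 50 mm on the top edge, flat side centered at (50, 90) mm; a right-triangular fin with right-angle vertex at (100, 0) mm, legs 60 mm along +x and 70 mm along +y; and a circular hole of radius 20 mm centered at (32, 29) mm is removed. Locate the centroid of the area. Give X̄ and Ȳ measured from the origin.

X̄ = 62.32 mm, Ȳ = 62.04 mm

rectangular body: A = 100 × 90 = 9000.00, centroid at (50.00, 45.00).
semicircular top: A = ½π·50² = 3926.99, centroid at (50.00, 111.22).
triangular fin: A = ½·60·70 = 2100.00, centroid at (120.00, 23.33).
hole: A = −π·20² = -1256.64, centroid at (32.00, 29.00).
ΣA = 13770.35 mm²
ΣAX̄ = (9000.00)(50.00) + (3926.99)(50.00) + (2100.00)(120.00) + (-1256.64)(32.00) = 858137.15 mm³
ΣAȲ = (9000.00)(45.00) + (3926.99)(111.22) + (2100.00)(23.33) + (-1256.64)(29.00) = 854320.03 mm³
X̄ = 858137.15 / 13770.35 = 62.32 mm
Ȳ = 854320.03 / 13770.35 = 62.04 mm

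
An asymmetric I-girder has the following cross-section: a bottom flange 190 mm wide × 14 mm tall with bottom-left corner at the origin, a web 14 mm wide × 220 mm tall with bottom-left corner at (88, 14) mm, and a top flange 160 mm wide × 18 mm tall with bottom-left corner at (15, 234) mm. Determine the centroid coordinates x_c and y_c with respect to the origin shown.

x_c = 95.00 mm, y_c = 127.65 mm

Part | A | x̄ᵢ | ȳᵢ | A·x̄ᵢ | A·ȳᵢ
bottom flange | 2660.00 | 95.00 | 7.00 | 252700.00 | 18620.00
web | 3080.00 | 95.00 | 124.00 | 292600.00 | 381920.00
top flange | 2880.00 | 95.00 | 243.00 | 273600.00 | 699840.00
Σ | 8620.00 |  |  | 818900.00 | 1100380.00
x_c = 818900.00 / 8620.00 = 95.00 mm
y_c = 1100380.00 / 8620.00 = 127.65 mm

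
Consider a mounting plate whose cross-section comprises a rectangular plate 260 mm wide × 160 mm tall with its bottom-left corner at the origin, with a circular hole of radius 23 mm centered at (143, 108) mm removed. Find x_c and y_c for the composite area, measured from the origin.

x_c = 129.46 mm, y_c = 78.83 mm

plate: A = 260 × 160 = 41600.00, centroid at (130.00, 80.00).
hole: A = −π·23² = -1661.90, centroid at (143.00, 108.00).
ΣA = 39938.10 mm²
ΣAx_c = (41600.00)(130.00) + (-1661.90)(143.00) = 5170347.94 mm³
ΣAy_c = (41600.00)(80.00) + (-1661.90)(108.00) = 3148514.53 mm³
x_c = 5170347.94 / 39938.10 = 129.46 mm
y_c = 3148514.53 / 39938.10 = 78.83 mm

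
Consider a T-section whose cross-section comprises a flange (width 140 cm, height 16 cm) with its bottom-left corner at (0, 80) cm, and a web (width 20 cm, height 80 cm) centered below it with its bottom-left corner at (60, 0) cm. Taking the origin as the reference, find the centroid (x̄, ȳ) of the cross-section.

x̄ = 70.00 cm, ȳ = 68.00 cm

Part | A | x̄ᵢ | ȳᵢ | A·x̄ᵢ | A·ȳᵢ
web | 1600.00 | 70.00 | 40.00 | 112000.00 | 64000.00
flange | 2240.00 | 70.00 | 88.00 | 156800.00 | 197120.00
Σ | 3840.00 |  |  | 268800.00 | 261120.00
x̄ = 268800.00 / 3840.00 = 70.00 cm
ȳ = 261120.00 / 3840.00 = 68.00 cm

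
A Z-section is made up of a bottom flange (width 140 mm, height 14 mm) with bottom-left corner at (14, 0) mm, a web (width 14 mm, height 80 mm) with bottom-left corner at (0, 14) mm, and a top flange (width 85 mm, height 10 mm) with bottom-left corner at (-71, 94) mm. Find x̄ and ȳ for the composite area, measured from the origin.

Part | A | x̄ᵢ | ȳᵢ | A·x̄ᵢ | A·ȳᵢ
bottom flange | 1960.00 | 84.00 | 7.00 | 164640.00 | 13720.00
web | 1120.00 | 7.00 | 54.00 | 7840.00 | 60480.00
top flange | 850.00 | -28.50 | 99.00 | -24225.00 | 84150.00
Σ | 3930.00 |  |  | 148255.00 | 158350.00
x̄ = 148255.00 / 3930.00 = 37.72 mm
ȳ = 158350.00 / 3930.00 = 40.29 mm

x̄ = 37.72 mm, ȳ = 40.29 mm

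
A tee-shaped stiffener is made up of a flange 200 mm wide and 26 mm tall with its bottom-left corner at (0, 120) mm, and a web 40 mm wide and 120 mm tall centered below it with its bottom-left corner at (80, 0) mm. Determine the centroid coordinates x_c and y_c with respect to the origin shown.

Part | A | x̄ᵢ | ȳᵢ | A·x̄ᵢ | A·ȳᵢ
web | 4800.00 | 100.00 | 60.00 | 480000.00 | 288000.00
flange | 5200.00 | 100.00 | 133.00 | 520000.00 | 691600.00
Σ | 10000.00 |  |  | 1000000.00 | 979600.00
x_c = 1000000.00 / 10000.00 = 100.00 mm
y_c = 979600.00 / 10000.00 = 97.96 mm

x_c = 100.00 mm, y_c = 97.96 mm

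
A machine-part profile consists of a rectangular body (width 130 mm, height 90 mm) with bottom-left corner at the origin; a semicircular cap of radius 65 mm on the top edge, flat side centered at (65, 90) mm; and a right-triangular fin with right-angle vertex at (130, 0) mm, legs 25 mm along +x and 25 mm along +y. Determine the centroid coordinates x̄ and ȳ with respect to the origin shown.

x̄ = 66.23 mm, ȳ = 70.22 mm

rectangular body: A = 130 × 90 = 11700.00, centroid at (65.00, 45.00).
semicircular top: A = ½π·65² = 6636.61, centroid at (65.00, 117.59).
triangular fin: A = ½·25·25 = 312.50, centroid at (138.33, 8.33).
ΣA = 18649.11 mm²
ΣAx̄ = (11700.00)(65.00) + (6636.61)(65.00) + (312.50)(138.33) = 1235109.11 mm³
ΣAȳ = (11700.00)(45.00) + (6636.61)(117.59) + (312.50)(8.33) = 1309482.80 mm³
x̄ = 1235109.11 / 18649.11 = 66.23 mm
ȳ = 1309482.80 / 18649.11 = 70.22 mm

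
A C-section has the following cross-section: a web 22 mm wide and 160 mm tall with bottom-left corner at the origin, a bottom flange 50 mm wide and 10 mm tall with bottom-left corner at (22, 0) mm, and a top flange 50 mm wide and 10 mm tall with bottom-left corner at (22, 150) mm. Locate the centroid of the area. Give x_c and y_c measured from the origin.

x_c = 18.96 mm, y_c = 80.00 mm

Part | A | x̄ᵢ | ȳᵢ | A·x̄ᵢ | A·ȳᵢ
web | 3520.00 | 11.00 | 80.00 | 38720.00 | 281600.00
bottom flange | 500.00 | 47.00 | 5.00 | 23500.00 | 2500.00
top flange | 500.00 | 47.00 | 155.00 | 23500.00 | 77500.00
Σ | 4520.00 |  |  | 85720.00 | 361600.00
x_c = 85720.00 / 4520.00 = 18.96 mm
y_c = 361600.00 / 4520.00 = 80.00 mm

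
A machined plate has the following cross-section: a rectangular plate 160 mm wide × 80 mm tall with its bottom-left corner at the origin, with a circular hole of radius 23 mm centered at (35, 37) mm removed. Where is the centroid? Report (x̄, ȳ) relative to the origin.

Part | A | x̄ᵢ | ȳᵢ | A·x̄ᵢ | A·ȳᵢ
plate | 12800.00 | 80.00 | 40.00 | 1024000.00 | 512000.00
hole | -1661.90 | 35.00 | 37.00 | -58166.59 | -61490.39
Σ | 11138.10 |  |  | 965833.41 | 450509.61
x̄ = 965833.41 / 11138.10 = 86.71 mm
ȳ = 450509.61 / 11138.10 = 40.45 mm

x̄ = 86.71 mm, ȳ = 40.45 mm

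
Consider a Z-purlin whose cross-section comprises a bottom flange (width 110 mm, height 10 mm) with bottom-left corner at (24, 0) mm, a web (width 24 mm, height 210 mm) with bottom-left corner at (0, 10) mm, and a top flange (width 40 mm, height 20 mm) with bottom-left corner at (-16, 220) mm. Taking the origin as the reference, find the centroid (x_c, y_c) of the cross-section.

Part | A | x̄ᵢ | ȳᵢ | A·x̄ᵢ | A·ȳᵢ
bottom flange | 1100.00 | 79.00 | 5.00 | 86900.00 | 5500.00
web | 5040.00 | 12.00 | 115.00 | 60480.00 | 579600.00
top flange | 800.00 | 4.00 | 230.00 | 3200.00 | 184000.00
Σ | 6940.00 |  |  | 150580.00 | 769100.00
x_c = 150580.00 / 6940.00 = 21.70 mm
y_c = 769100.00 / 6940.00 = 110.82 mm

x_c = 21.70 mm, y_c = 110.82 mm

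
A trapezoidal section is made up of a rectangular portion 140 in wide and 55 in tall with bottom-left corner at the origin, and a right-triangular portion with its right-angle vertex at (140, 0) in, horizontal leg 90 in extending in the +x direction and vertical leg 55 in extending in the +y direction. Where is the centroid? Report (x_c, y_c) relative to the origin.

rectangular portion: A = 140 × 55 = 7700.00, centroid at (70.00, 27.50).
triangular portion: A = ½·90·55 = 2475.00, centroid at (170.00, 18.33).
ΣA = 10175.00 in², ΣAx_c = 959750.00 in³, ΣAy_c = 257125.00 in³.
x_c = 959750.00/10175.00 = 94.32 in; y_c = 257125.00/10175.00 = 25.27 in.

x_c = 94.32 in, y_c = 25.27 in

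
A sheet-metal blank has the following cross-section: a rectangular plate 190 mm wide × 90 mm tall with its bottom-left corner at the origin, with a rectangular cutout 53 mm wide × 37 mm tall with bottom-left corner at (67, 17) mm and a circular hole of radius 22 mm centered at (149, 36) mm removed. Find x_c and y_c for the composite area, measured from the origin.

x_c = 89.19 mm, y_c = 47.37 mm

Part | A | x̄ᵢ | ȳᵢ | A·x̄ᵢ | A·ȳᵢ
plate | 17100.00 | 95.00 | 45.00 | 1624500.00 | 769500.00
hole 1 | -1961.00 | 93.50 | 35.50 | -183353.50 | -69615.50
hole 2 | -1520.53 | 149.00 | 36.00 | -226559.10 | -54739.11
Σ | 13618.47 |  |  | 1214587.40 | 645145.39
x_c = 1214587.40 / 13618.47 = 89.19 mm
y_c = 645145.39 / 13618.47 = 47.37 mm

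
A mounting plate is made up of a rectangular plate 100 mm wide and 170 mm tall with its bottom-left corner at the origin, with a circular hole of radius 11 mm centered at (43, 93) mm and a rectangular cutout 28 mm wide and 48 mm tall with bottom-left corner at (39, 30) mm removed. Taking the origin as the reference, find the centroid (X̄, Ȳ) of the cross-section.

X̄ = 49.91 mm, Ȳ = 87.53 mm

plate: A = 100 × 170 = 17000.00, centroid at (50.00, 85.00).
hole 1: A = −π·11² = -380.13, centroid at (43.00, 93.00).
hole 2: A = −(28 × 48) = -1344.00, centroid at (53.00, 54.00).
ΣA = 15275.87 mm²
ΣAX̄ = (17000.00)(50.00) + (-380.13)(43.00) + (-1344.00)(53.00) = 762422.29 mm³
ΣAȲ = (17000.00)(85.00) + (-380.13)(93.00) + (-1344.00)(54.00) = 1337071.66 mm³
X̄ = 762422.29 / 15275.87 = 49.91 mm
Ȳ = 1337071.66 / 15275.87 = 87.53 mm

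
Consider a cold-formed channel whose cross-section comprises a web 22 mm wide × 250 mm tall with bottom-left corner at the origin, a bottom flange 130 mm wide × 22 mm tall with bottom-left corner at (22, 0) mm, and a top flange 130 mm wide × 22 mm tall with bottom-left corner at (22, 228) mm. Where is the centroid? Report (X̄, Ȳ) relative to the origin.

X̄ = 49.75 mm, Ȳ = 125.00 mm

Part | A | x̄ᵢ | ȳᵢ | A·x̄ᵢ | A·ȳᵢ
web | 5500.00 | 11.00 | 125.00 | 60500.00 | 687500.00
bottom flange | 2860.00 | 87.00 | 11.00 | 248820.00 | 31460.00
top flange | 2860.00 | 87.00 | 239.00 | 248820.00 | 683540.00
Σ | 11220.00 |  |  | 558140.00 | 1402500.00
X̄ = 558140.00 / 11220.00 = 49.75 mm
Ȳ = 1402500.00 / 11220.00 = 125.00 mm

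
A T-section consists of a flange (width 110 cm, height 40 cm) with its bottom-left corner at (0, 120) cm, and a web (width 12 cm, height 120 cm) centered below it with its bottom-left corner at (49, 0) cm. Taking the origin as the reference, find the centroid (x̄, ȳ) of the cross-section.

Part | A | x̄ᵢ | ȳᵢ | A·x̄ᵢ | A·ȳᵢ
web | 1440.00 | 55.00 | 60.00 | 79200.00 | 86400.00
flange | 4400.00 | 55.00 | 140.00 | 242000.00 | 616000.00
Σ | 5840.00 |  |  | 321200.00 | 702400.00
x̄ = 321200.00 / 5840.00 = 55.00 cm
ȳ = 702400.00 / 5840.00 = 120.27 cm

x̄ = 55.00 cm, ȳ = 120.27 cm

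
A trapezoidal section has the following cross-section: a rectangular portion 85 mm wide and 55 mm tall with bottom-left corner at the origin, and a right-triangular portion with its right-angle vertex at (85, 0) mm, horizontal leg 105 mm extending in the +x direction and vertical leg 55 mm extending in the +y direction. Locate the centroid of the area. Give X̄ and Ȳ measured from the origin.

Part | A | x̄ᵢ | ȳᵢ | A·x̄ᵢ | A·ȳᵢ
rectangular portion | 4675.00 | 42.50 | 27.50 | 198687.50 | 128562.50
triangular portion | 2887.50 | 120.00 | 18.33 | 346500.00 | 52937.50
Σ | 7562.50 |  |  | 545187.50 | 181500.00
X̄ = 545187.50 / 7562.50 = 72.09 mm
Ȳ = 181500.00 / 7562.50 = 24.00 mm

X̄ = 72.09 mm, Ȳ = 24.00 mm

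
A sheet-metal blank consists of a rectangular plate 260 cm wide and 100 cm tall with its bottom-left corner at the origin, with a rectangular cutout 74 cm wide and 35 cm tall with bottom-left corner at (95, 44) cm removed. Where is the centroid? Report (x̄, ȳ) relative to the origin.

x̄ = 129.78 cm, ȳ = 48.73 cm

Part | A | x̄ᵢ | ȳᵢ | A·x̄ᵢ | A·ȳᵢ
plate | 26000.00 | 130.00 | 50.00 | 3380000.00 | 1300000.00
hole | -2590.00 | 132.00 | 61.50 | -341880.00 | -159285.00
Σ | 23410.00 |  |  | 3038120.00 | 1140715.00
x̄ = 3038120.00 / 23410.00 = 129.78 cm
ȳ = 1140715.00 / 23410.00 = 48.73 cm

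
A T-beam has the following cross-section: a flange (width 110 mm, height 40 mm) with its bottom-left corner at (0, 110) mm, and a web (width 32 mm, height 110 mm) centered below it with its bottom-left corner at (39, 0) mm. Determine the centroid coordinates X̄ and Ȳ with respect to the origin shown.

web: A = 32 × 110 = 3520.00, centroid at (55.00, 55.00).
flange: A = 110 × 40 = 4400.00, centroid at (55.00, 130.00).
ΣA = 7920.00 mm²
ΣAX̄ = (3520.00)(55.00) + (4400.00)(55.00) = 435600.00 mm³
ΣAȲ = (3520.00)(55.00) + (4400.00)(130.00) = 765600.00 mm³
X̄ = 435600.00 / 7920.00 = 55.00 mm
Ȳ = 765600.00 / 7920.00 = 96.67 mm

X̄ = 55.00 mm, Ȳ = 96.67 mm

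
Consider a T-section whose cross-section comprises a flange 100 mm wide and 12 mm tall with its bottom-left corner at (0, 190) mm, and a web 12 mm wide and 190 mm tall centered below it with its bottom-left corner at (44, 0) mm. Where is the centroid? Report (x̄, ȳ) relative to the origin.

web: A = 12 × 190 = 2280.00, centroid at (50.00, 95.00).
flange: A = 100 × 12 = 1200.00, centroid at (50.00, 196.00).
ΣA = 3480.00 mm²
ΣAx̄ = (2280.00)(50.00) + (1200.00)(50.00) = 174000.00 mm³
ΣAȳ = (2280.00)(95.00) + (1200.00)(196.00) = 451800.00 mm³
x̄ = 174000.00 / 3480.00 = 50.00 mm
ȳ = 451800.00 / 3480.00 = 129.83 mm

x̄ = 50.00 mm, ȳ = 129.83 mm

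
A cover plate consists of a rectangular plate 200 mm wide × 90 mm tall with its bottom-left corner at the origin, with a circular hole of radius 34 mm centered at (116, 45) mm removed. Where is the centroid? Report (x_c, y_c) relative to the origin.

plate: A = 200 × 90 = 18000.00, centroid at (100.00, 45.00).
hole: A = −π·34² = -3631.68, centroid at (116.00, 45.00).
ΣA = 14368.32 mm², ΣAx_c = 1378724.99 mm³, ΣAy_c = 646574.35 mm³.
x_c = 1378724.99/14368.32 = 95.96 mm; y_c = 646574.35/14368.32 = 45.00 mm.

x_c = 95.96 mm, y_c = 45.00 mm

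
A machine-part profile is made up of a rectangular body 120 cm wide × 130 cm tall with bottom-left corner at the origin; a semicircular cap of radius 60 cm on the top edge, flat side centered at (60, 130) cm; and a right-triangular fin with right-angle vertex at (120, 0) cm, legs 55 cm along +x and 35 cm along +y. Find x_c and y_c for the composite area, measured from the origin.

rectangular body: A = 120 × 130 = 15600.00, centroid at (60.00, 65.00).
semicircular top: A = ½π·60² = 5654.87, centroid at (60.00, 155.46).
triangular fin: A = ½·55·35 = 962.50, centroid at (138.33, 11.67).
ΣA = 22217.37 cm², ΣAx_c = 1408437.84 cm³, ΣAy_c = 1904361.85 cm³.
x_c = 1408437.84/22217.37 = 63.39 cm; y_c = 1904361.85/22217.37 = 85.72 cm.

x_c = 63.39 cm, y_c = 85.72 cm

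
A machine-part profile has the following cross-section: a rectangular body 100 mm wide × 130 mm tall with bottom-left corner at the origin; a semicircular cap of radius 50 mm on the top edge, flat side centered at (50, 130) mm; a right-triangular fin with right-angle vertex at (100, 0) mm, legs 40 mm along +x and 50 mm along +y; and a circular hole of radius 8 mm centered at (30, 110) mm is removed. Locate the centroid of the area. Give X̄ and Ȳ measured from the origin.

X̄ = 53.80 mm, Ȳ = 80.86 mm

rectangular body: A = 100 × 130 = 13000.00, centroid at (50.00, 65.00).
semicircular top: A = ½π·50² = 3926.99, centroid at (50.00, 151.22).
triangular fin: A = ½·40·50 = 1000.00, centroid at (113.33, 16.67).
hole: A = −π·8² = -201.06, centroid at (30.00, 110.00).
ΣA = 17725.93 mm²
ΣAX̄ = (13000.00)(50.00) + (3926.99)(50.00) + (1000.00)(113.33) + (-201.06)(30.00) = 953651.02 mm³
ΣAȲ = (13000.00)(65.00) + (3926.99)(151.22) + (1000.00)(16.67) + (-201.06)(110.00) = 1433391.99 mm³
X̄ = 953651.02 / 17725.93 = 53.80 mm
Ȳ = 1433391.99 / 17725.93 = 80.86 mm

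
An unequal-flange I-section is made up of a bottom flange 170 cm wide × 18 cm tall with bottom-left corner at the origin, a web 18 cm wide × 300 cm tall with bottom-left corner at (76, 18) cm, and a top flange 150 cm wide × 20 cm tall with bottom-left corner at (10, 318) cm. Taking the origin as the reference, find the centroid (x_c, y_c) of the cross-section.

bottom flange: A = 170 × 18 = 3060.00, centroid at (85.00, 9.00).
web: A = 18 × 300 = 5400.00, centroid at (85.00, 168.00).
top flange: A = 150 × 20 = 3000.00, centroid at (85.00, 328.00).
ΣA = 11460.00 cm², ΣAx_c = 974100.00 cm³, ΣAy_c = 1918740.00 cm³.
x_c = 974100.00/11460.00 = 85.00 cm; y_c = 1918740.00/11460.00 = 167.43 cm.

x_c = 85.00 cm, y_c = 167.43 cm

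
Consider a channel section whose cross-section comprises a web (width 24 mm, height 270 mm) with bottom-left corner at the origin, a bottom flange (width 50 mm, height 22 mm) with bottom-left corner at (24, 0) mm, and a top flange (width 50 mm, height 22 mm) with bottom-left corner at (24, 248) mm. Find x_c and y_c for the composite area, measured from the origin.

x_c = 21.38 mm, y_c = 135.00 mm

Part | A | x̄ᵢ | ȳᵢ | A·x̄ᵢ | A·ȳᵢ
web | 6480.00 | 12.00 | 135.00 | 77760.00 | 874800.00
bottom flange | 1100.00 | 49.00 | 11.00 | 53900.00 | 12100.00
top flange | 1100.00 | 49.00 | 259.00 | 53900.00 | 284900.00
Σ | 8680.00 |  |  | 185560.00 | 1171800.00
x_c = 185560.00 / 8680.00 = 21.38 mm
y_c = 1171800.00 / 8680.00 = 135.00 mm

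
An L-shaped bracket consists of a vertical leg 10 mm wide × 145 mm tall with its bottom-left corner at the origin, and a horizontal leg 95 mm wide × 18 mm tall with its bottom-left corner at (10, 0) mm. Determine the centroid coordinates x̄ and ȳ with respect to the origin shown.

x̄ = 33.41 mm, ȳ = 38.14 mm

vertical leg: A = 10 × 145 = 1450.00, centroid at (5.00, 72.50).
horizontal leg: A = 95 × 18 = 1710.00, centroid at (57.50, 9.00).
ΣA = 3160.00 mm², ΣAx̄ = 105575.00 mm³, ΣAȳ = 120515.00 mm³.
x̄ = 105575.00/3160.00 = 33.41 mm; ȳ = 120515.00/3160.00 = 38.14 mm.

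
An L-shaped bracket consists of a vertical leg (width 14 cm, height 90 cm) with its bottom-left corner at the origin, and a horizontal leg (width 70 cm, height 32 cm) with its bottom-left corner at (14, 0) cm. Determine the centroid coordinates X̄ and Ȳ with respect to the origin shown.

vertical leg: A = 14 × 90 = 1260.00, centroid at (7.00, 45.00).
horizontal leg: A = 70 × 32 = 2240.00, centroid at (49.00, 16.00).
ΣA = 3500.00 cm²
ΣAX̄ = (1260.00)(7.00) + (2240.00)(49.00) = 118580.00 cm³
ΣAȲ = (1260.00)(45.00) + (2240.00)(16.00) = 92540.00 cm³
X̄ = 118580.00 / 3500.00 = 33.88 cm
Ȳ = 92540.00 / 3500.00 = 26.44 cm

X̄ = 33.88 cm, Ȳ = 26.44 cm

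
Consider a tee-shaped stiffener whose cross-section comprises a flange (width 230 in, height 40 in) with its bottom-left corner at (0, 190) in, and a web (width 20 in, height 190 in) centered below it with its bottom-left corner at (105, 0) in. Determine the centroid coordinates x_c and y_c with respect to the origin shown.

Part | A | x̄ᵢ | ȳᵢ | A·x̄ᵢ | A·ȳᵢ
web | 3800.00 | 115.00 | 95.00 | 437000.00 | 361000.00
flange | 9200.00 | 115.00 | 210.00 | 1058000.00 | 1932000.00
Σ | 13000.00 |  |  | 1495000.00 | 2293000.00
x_c = 1495000.00 / 13000.00 = 115.00 in
y_c = 2293000.00 / 13000.00 = 176.38 in

x_c = 115.00 in, y_c = 176.38 in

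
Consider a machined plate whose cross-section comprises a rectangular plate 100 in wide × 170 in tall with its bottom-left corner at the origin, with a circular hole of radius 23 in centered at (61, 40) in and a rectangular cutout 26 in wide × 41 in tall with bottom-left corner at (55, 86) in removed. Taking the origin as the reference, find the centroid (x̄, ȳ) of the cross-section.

x̄ = 47.37 in, ȳ = 88.63 in

plate: A = 100 × 170 = 17000.00, centroid at (50.00, 85.00).
hole 1: A = −π·23² = -1661.90, centroid at (61.00, 40.00).
hole 2: A = −(26 × 41) = -1066.00, centroid at (68.00, 106.50).
ΣA = 14272.10 in²
ΣAx̄ = (17000.00)(50.00) + (-1661.90)(61.00) + (-1066.00)(68.00) = 676135.95 in³
ΣAȳ = (17000.00)(85.00) + (-1661.90)(40.00) + (-1066.00)(106.50) = 1264994.90 in³
x̄ = 676135.95 / 14272.10 = 47.37 in
ȳ = 1264994.90 / 14272.10 = 88.63 in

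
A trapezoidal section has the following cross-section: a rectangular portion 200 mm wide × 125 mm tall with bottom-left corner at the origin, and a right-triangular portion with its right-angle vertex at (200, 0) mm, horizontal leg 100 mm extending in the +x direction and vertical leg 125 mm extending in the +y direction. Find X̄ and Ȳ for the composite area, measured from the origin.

Part | A | x̄ᵢ | ȳᵢ | A·x̄ᵢ | A·ȳᵢ
rectangular portion | 25000.00 | 100.00 | 62.50 | 2500000.00 | 1562500.00
triangular portion | 6250.00 | 233.33 | 41.67 | 1458333.33 | 260416.67
Σ | 31250.00 |  |  | 3958333.33 | 1822916.67
X̄ = 3958333.33 / 31250.00 = 126.67 mm
Ȳ = 1822916.67 / 31250.00 = 58.33 mm

X̄ = 126.67 mm, Ȳ = 58.33 mm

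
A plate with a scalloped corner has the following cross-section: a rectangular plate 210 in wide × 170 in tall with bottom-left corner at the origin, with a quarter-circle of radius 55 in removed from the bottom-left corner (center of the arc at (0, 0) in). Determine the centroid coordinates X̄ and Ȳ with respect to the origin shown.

X̄ = 110.82 in, Ȳ = 89.40 in

plate: A = 210 × 170 = 35700.00, centroid at (105.00, 85.00).
removed quarter-circle: A = −¼π·55² = -2375.83, centroid at (23.34, 23.34).
ΣA = 33324.17 in²
ΣAX̄ = (35700.00)(105.00) + (-2375.83)(23.34) = 3693041.67 in³
ΣAȲ = (35700.00)(85.00) + (-2375.83)(23.34) = 2979041.67 in³
X̄ = 3693041.67 / 33324.17 = 110.82 in
Ȳ = 2979041.67 / 33324.17 = 89.40 in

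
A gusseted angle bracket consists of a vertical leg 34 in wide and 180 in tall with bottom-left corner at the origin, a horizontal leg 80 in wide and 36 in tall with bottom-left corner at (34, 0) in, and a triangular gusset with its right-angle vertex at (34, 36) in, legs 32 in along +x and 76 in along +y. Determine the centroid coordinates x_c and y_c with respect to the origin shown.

vertical leg: A = 34 × 180 = 6120.00, centroid at (17.00, 90.00).
horizontal leg: A = 80 × 36 = 2880.00, centroid at (74.00, 18.00).
gusset: A = ½·32·76 = 1216.00, centroid at (44.67, 61.33).
ΣA = 10216.00 in², ΣAx_c = 371474.67 in³, ΣAy_c = 677221.33 in³.
x_c = 371474.67/10216.00 = 36.36 in; y_c = 677221.33/10216.00 = 66.29 in.

x_c = 36.36 in, y_c = 66.29 in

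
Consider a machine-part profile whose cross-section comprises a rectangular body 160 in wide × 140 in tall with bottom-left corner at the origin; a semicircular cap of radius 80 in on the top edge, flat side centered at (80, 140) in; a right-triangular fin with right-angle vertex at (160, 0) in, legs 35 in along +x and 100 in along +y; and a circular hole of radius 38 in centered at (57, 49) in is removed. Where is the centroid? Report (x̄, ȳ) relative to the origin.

rectangular body: A = 160 × 140 = 22400.00, centroid at (80.00, 70.00).
semicircular top: A = ½π·80² = 10053.10, centroid at (80.00, 173.95).
triangular fin: A = ½·35·100 = 1750.00, centroid at (171.67, 33.33).
hole: A = −π·38² = -4536.46, centroid at (57.00, 49.00).
ΣA = 29666.64 in²
ΣAx̄ = (22400.00)(80.00) + (10053.10)(80.00) + (1750.00)(171.67) + (-4536.46)(57.00) = 2638086.18 in³
ΣAȳ = (22400.00)(70.00) + (10053.10)(173.95) + (1750.00)(33.33) + (-4536.46)(49.00) = 3152813.65 in³
x̄ = 2638086.18 / 29666.64 = 88.92 in
ȳ = 3152813.65 / 29666.64 = 106.27 in

x̄ = 88.92 in, ȳ = 106.27 in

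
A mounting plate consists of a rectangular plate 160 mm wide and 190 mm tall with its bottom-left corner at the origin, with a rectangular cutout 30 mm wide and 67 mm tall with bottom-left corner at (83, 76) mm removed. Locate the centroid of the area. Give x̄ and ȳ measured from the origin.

x̄ = 78.73 mm, ȳ = 93.97 mm

plate: A = 160 × 190 = 30400.00, centroid at (80.00, 95.00).
hole: A = −(30 × 67) = -2010.00, centroid at (98.00, 109.50).
ΣA = 28390.00 mm², ΣAx̄ = 2235020.00 mm³, ΣAȳ = 2667905.00 mm³.
x̄ = 2235020.00/28390.00 = 78.73 mm; ȳ = 2667905.00/28390.00 = 93.97 mm.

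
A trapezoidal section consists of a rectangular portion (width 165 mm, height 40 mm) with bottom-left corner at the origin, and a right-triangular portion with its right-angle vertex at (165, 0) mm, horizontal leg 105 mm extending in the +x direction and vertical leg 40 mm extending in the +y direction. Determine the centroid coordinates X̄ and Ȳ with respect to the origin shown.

X̄ = 110.86 mm, Ȳ = 18.39 mm

rectangular portion: A = 165 × 40 = 6600.00, centroid at (82.50, 20.00).
triangular portion: A = ½·105·40 = 2100.00, centroid at (200.00, 13.33).
ΣA = 8700.00 mm², ΣAX̄ = 964500.00 mm³, ΣAȲ = 160000.00 mm³.
X̄ = 964500.00/8700.00 = 110.86 mm; Ȳ = 160000.00/8700.00 = 18.39 mm.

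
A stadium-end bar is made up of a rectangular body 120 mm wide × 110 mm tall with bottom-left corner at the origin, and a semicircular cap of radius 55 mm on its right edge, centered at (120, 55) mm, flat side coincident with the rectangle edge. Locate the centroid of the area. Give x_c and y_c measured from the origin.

x_c = 82.06 mm, y_c = 55.00 mm

rectangular body: A = 120 × 110 = 13200.00, centroid at (60.00, 55.00).
semicircular end: A = ½π·55² = 4751.66, centroid at (143.34, 55.00).
ΣA = 17951.66 mm²
ΣAx_c = (13200.00)(60.00) + (4751.66)(143.34) = 1473115.73 mm³
ΣAy_c = (13200.00)(55.00) + (4751.66)(55.00) = 987341.24 mm³
x_c = 1473115.73 / 17951.66 = 82.06 mm
y_c = 987341.24 / 17951.66 = 55.00 mm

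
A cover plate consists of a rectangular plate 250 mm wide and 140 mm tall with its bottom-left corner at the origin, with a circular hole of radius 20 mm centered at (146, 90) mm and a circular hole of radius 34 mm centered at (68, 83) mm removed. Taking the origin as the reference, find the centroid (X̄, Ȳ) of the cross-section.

plate: A = 250 × 140 = 35000.00, centroid at (125.00, 70.00).
hole 1: A = −π·20² = -1256.64, centroid at (146.00, 90.00).
hole 2: A = −π·34² = -3631.68, centroid at (68.00, 83.00).
ΣA = 30111.68 mm², ΣAX̄ = 3944576.67 mm³, ΣAȲ = 2035473.13 mm³.
X̄ = 3944576.67/30111.68 = 131.00 mm; Ȳ = 2035473.13/30111.68 = 67.60 mm.

X̄ = 131.00 mm, Ȳ = 67.60 mm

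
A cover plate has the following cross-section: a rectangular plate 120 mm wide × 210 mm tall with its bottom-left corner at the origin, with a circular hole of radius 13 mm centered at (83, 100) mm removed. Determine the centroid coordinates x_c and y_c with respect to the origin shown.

x_c = 59.50 mm, y_c = 105.11 mm

plate: A = 120 × 210 = 25200.00, centroid at (60.00, 105.00).
hole: A = −π·13² = -530.93, centroid at (83.00, 100.00).
ΣA = 24669.07 mm²
ΣAx_c = (25200.00)(60.00) + (-530.93)(83.00) = 1467932.88 mm³
ΣAy_c = (25200.00)(105.00) + (-530.93)(100.00) = 2592907.08 mm³
x_c = 1467932.88 / 24669.07 = 59.50 mm
y_c = 2592907.08 / 24669.07 = 105.11 mm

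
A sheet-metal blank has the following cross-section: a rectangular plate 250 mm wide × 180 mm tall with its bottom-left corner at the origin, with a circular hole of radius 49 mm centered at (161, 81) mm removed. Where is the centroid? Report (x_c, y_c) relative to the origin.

x_c = 117.75 mm, y_c = 91.81 mm

plate: A = 250 × 180 = 45000.00, centroid at (125.00, 90.00).
hole: A = −π·49² = -7542.96, centroid at (161.00, 81.00).
ΣA = 37457.04 mm², ΣAx_c = 4410582.80 mm³, ΣAy_c = 3439019.92 mm³.
x_c = 4410582.80/37457.04 = 117.75 mm; y_c = 3439019.92/37457.04 = 91.81 mm.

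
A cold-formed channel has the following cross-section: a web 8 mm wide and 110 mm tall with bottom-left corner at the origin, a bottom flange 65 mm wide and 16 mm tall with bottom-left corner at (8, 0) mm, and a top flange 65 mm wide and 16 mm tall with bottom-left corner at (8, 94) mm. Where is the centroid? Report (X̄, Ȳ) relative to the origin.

X̄ = 29.65 mm, Ȳ = 55.00 mm

web: A = 8 × 110 = 880.00, centroid at (4.00, 55.00).
bottom flange: A = 65 × 16 = 1040.00, centroid at (40.50, 8.00).
top flange: A = 65 × 16 = 1040.00, centroid at (40.50, 102.00).
ΣA = 2960.00 mm²
ΣAX̄ = (880.00)(4.00) + (1040.00)(40.50) + (1040.00)(40.50) = 87760.00 mm³
ΣAȲ = (880.00)(55.00) + (1040.00)(8.00) + (1040.00)(102.00) = 162800.00 mm³
X̄ = 87760.00 / 2960.00 = 29.65 mm
Ȳ = 162800.00 / 2960.00 = 55.00 mm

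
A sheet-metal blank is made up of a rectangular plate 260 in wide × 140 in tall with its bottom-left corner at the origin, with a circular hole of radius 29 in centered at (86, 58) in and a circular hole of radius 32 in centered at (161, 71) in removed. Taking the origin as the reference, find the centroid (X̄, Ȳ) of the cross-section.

X̄ = 130.54 in, Ȳ = 70.93 in

Part | A | x̄ᵢ | ȳᵢ | A·x̄ᵢ | A·ȳᵢ
plate | 36400.00 | 130.00 | 70.00 | 4732000.00 | 2548000.00
hole 1 | -2642.08 | 86.00 | 58.00 | -227218.83 | -153240.61
hole 2 | -3216.99 | 161.00 | 71.00 | -517935.53 | -228406.35
Σ | 30540.93 |  |  | 3986845.64 | 2166353.04
X̄ = 3986845.64 / 30540.93 = 130.54 in
Ȳ = 2166353.04 / 30540.93 = 70.93 in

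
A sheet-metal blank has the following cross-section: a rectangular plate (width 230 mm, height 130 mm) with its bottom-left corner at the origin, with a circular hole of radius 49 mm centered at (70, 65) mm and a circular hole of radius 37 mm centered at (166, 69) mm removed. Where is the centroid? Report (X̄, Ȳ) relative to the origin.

X̄ = 121.65 mm, Ȳ = 64.05 mm

plate: A = 230 × 130 = 29900.00, centroid at (115.00, 65.00).
hole 1: A = −π·49² = -7542.96, centroid at (70.00, 65.00).
hole 2: A = −π·37² = -4300.84, centroid at (166.00, 69.00).
ΣA = 18056.20 mm²
ΣAX̄ = (29900.00)(115.00) + (-7542.96)(70.00) + (-4300.84)(166.00) = 2196553.03 mm³
ΣAȲ = (29900.00)(65.00) + (-7542.96)(65.00) + (-4300.84)(69.00) = 1156449.36 mm³
X̄ = 2196553.03 / 18056.20 = 121.65 mm
Ȳ = 1156449.36 / 18056.20 = 64.05 mm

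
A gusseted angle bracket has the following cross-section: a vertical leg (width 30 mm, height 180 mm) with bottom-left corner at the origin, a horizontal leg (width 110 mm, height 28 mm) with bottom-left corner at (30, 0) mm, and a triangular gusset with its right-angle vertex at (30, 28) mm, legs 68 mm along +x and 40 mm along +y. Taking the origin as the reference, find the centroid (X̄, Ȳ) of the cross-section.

X̄ = 42.12 mm, Ȳ = 59.49 mm

Part | A | x̄ᵢ | ȳᵢ | A·x̄ᵢ | A·ȳᵢ
vertical leg | 5400.00 | 15.00 | 90.00 | 81000.00 | 486000.00
horizontal leg | 3080.00 | 85.00 | 14.00 | 261800.00 | 43120.00
gusset | 1360.00 | 52.67 | 41.33 | 71626.67 | 56213.33
Σ | 9840.00 |  |  | 414426.67 | 585333.33
X̄ = 414426.67 / 9840.00 = 42.12 mm
Ȳ = 585333.33 / 9840.00 = 59.49 mm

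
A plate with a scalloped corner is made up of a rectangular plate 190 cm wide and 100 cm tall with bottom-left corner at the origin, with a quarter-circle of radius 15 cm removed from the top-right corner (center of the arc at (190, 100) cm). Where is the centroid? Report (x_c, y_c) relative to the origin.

x_c = 94.17 cm, y_c = 49.59 cm

plate: A = 190 × 100 = 19000.00, centroid at (95.00, 50.00).
removed quarter-circle: A = −¼π·15² = -176.71, centroid at (183.63, 93.63).
ΣA = 18823.29 cm², ΣAx_c = 1772549.23 cm³, ΣAy_c = 933453.54 cm³.
x_c = 1772549.23/18823.29 = 94.17 cm; y_c = 933453.54/18823.29 = 49.59 cm.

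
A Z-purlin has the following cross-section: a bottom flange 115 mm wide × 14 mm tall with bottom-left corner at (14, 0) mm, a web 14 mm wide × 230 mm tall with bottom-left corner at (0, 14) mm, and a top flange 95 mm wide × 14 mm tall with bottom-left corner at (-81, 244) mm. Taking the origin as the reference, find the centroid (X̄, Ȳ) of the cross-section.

X̄ = 15.11 mm, Ȳ = 123.45 mm

bottom flange: A = 115 × 14 = 1610.00, centroid at (71.50, 7.00).
web: A = 14 × 230 = 3220.00, centroid at (7.00, 129.00).
top flange: A = 95 × 14 = 1330.00, centroid at (-33.50, 251.00).
ΣA = 6160.00 mm²
ΣAX̄ = (1610.00)(71.50) + (3220.00)(7.00) + (1330.00)(-33.50) = 93100.00 mm³
ΣAȲ = (1610.00)(7.00) + (3220.00)(129.00) + (1330.00)(251.00) = 760480.00 mm³
X̄ = 93100.00 / 6160.00 = 15.11 mm
Ȳ = 760480.00 / 6160.00 = 123.45 mm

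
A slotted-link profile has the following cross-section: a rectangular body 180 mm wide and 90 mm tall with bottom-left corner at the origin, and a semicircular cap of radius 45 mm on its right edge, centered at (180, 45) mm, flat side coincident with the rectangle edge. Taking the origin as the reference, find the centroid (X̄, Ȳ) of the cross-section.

X̄ = 107.91 mm, Ȳ = 45.00 mm

Part | A | x̄ᵢ | ȳᵢ | A·x̄ᵢ | A·ȳᵢ
rectangular body | 16200.00 | 90.00 | 45.00 | 1458000.00 | 729000.00
semicircular end | 3180.86 | 199.10 | 45.00 | 633305.26 | 143138.82
Σ | 19380.86 |  |  | 2091305.26 | 872138.82
X̄ = 2091305.26 / 19380.86 = 107.91 mm
Ȳ = 872138.82 / 19380.86 = 45.00 mm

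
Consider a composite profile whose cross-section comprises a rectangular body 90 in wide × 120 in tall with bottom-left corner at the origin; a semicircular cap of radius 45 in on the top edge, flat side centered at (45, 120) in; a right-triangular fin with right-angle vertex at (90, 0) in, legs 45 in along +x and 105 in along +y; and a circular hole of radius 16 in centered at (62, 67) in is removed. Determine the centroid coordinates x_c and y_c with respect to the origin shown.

rectangular body: A = 90 × 120 = 10800.00, centroid at (45.00, 60.00).
semicircular top: A = ½π·45² = 3180.86, centroid at (45.00, 139.10).
triangular fin: A = ½·45·105 = 2362.50, centroid at (105.00, 35.00).
hole: A = −π·16² = -804.25, centroid at (62.00, 67.00).
ΣA = 15539.11 in²
ΣAx_c = (10800.00)(45.00) + (3180.86)(45.00) + (2362.50)(105.00) + (-804.25)(62.00) = 827337.96 in³
ΣAy_c = (10800.00)(60.00) + (3180.86)(139.10) + (2362.50)(35.00) + (-804.25)(67.00) = 1119256.41 in³
x_c = 827337.96 / 15539.11 = 53.24 in
y_c = 1119256.41 / 15539.11 = 72.03 in

x_c = 53.24 in, y_c = 72.03 in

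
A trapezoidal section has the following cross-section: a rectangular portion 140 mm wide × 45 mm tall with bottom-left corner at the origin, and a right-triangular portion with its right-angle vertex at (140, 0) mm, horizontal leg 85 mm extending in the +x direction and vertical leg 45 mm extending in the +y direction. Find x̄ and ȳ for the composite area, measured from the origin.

rectangular portion: A = 140 × 45 = 6300.00, centroid at (70.00, 22.50).
triangular portion: A = ½·85·45 = 1912.50, centroid at (168.33, 15.00).
ΣA = 8212.50 mm², ΣAx̄ = 762937.50 mm³, ΣAȳ = 170437.50 mm³.
x̄ = 762937.50/8212.50 = 92.90 mm; ȳ = 170437.50/8212.50 = 20.75 mm.

x̄ = 92.90 mm, ȳ = 20.75 mm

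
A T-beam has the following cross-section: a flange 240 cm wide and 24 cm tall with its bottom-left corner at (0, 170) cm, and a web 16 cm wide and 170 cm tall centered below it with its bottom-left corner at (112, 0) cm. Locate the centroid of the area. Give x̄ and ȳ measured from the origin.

web: A = 16 × 170 = 2720.00, centroid at (120.00, 85.00).
flange: A = 240 × 24 = 5760.00, centroid at (120.00, 182.00).
ΣA = 8480.00 cm²
ΣAx̄ = (2720.00)(120.00) + (5760.00)(120.00) = 1017600.00 cm³
ΣAȳ = (2720.00)(85.00) + (5760.00)(182.00) = 1279520.00 cm³
x̄ = 1017600.00 / 8480.00 = 120.00 cm
ȳ = 1279520.00 / 8480.00 = 150.89 cm

x̄ = 120.00 cm, ȳ = 150.89 cm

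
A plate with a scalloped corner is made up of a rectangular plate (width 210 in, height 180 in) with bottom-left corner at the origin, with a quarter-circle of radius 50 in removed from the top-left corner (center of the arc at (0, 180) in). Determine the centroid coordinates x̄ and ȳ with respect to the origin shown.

x̄ = 109.59 in, ȳ = 86.23 in

Part | A | x̄ᵢ | ȳᵢ | A·x̄ᵢ | A·ȳᵢ
plate | 37800.00 | 105.00 | 90.00 | 3969000.00 | 3402000.00
removed quarter-circle | -1963.50 | 21.22 | 158.78 | -41666.67 | -311762.51
Σ | 35836.50 |  |  | 3927333.33 | 3090237.49
x̄ = 3927333.33 / 35836.50 = 109.59 in
ȳ = 3090237.49 / 35836.50 = 86.23 in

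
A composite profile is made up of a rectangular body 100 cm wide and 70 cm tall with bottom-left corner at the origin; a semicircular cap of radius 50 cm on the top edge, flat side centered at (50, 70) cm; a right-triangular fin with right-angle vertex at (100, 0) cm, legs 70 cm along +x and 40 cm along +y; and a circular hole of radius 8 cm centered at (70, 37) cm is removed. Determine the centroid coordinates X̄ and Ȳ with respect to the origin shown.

rectangular body: A = 100 × 70 = 7000.00, centroid at (50.00, 35.00).
semicircular top: A = ½π·50² = 3926.99, centroid at (50.00, 91.22).
triangular fin: A = ½·70·40 = 1400.00, centroid at (123.33, 13.33).
hole: A = −π·8² = -201.06, centroid at (70.00, 37.00).
ΣA = 12125.93 cm², ΣAX̄ = 704941.87 cm³, ΣAȲ = 614450.07 cm³.
X̄ = 704941.87/12125.93 = 58.14 cm; Ȳ = 614450.07/12125.93 = 50.67 cm.

X̄ = 58.14 cm, Ȳ = 50.67 cm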